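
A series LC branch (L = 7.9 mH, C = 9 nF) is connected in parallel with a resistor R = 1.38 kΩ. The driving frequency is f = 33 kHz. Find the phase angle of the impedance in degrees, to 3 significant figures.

ω = 2πf = 207300 rad/s
X_L = ωL = 1640 Ω
X_C = 1/(ωC) = 536 Ω
Branch 1: Z₁ = R = 1380 Ω
Branch 2 (series LC): Z₂ = j(X_L − X_C) = j1100 Ω
Parallel: Z = Z₁Z₂/(Z₁+Z₂), |Z| = 861 Ω, ∠Z = 51.4°

51.4°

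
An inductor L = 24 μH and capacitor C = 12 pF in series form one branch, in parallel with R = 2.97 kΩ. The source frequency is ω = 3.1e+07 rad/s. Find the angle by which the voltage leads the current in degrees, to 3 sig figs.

-56.8°

X_L = ωL = 744 Ω
X_C = 1/(ωC) = 2690 Ω
Branch 1: Z₁ = R = 2970 Ω
Branch 2 (series LC): Z₂ = j(X_L − X_C) = −j1940 Ω
Parallel: Z = Z₁Z₂/(Z₁+Z₂), |Z| = 1630 Ω, ∠Z = -56.8°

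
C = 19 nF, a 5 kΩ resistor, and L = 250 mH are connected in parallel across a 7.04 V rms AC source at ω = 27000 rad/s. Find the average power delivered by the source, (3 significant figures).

9.91 mW

X_L = ωL = 6750 Ω
X_C = 1/(ωC) = 1950 Ω
Parallel: admittances add. Y = 1/R + 1/(jωL) + jωC
Y = (0.000200 + j0.000365) S
|Y| = 0.000416 S → |Z| = 1/|Y| = 2400 Ω, ∠Z = −∠Y = -61.3°
I = V/|Z| = 2.93 mA
P = VI cos φ = 7.04 × 0.00293 × cos(-61.3°) = 9.91 mW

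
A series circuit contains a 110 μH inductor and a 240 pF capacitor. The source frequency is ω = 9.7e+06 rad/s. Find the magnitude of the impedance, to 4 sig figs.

X_L = ωL = 1067 Ω
X_C = 1/(ωC) = 429.6 Ω
Net reactance X = X_L − X_C = 637.4 Ω
Z = j637.4 Ω
|Z| = √(0² + 637.4²) = 637.4 Ω

637.4 Ω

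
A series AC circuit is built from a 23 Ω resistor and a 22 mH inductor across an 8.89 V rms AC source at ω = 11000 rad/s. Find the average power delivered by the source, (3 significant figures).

X_L = ωL = 242 Ω
Z = 23.0 + j242 Ω
|Z| = √(23.0² + 242²) = 243 Ω
∠Z = arctan(242/23.0) = 84.6°
I = V/|Z| = 36.6 mA
P = VI cos φ = 8.89 × 0.0366 × cos(84.6°) = 30.8 mW

30.8 mW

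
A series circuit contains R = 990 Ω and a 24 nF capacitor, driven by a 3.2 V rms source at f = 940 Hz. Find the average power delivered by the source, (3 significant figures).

ω = 2πf = 5906 rad/s
X_C = 1/(ωC) = 7050 Ω
Z = 990 − j7050 Ω
|Z| = √(990² + 7050²) = 7120 Ω
∠Z = arctan(-7050/990) = -82.0°
I = V/|Z| = 449 μA
P = VI cos φ = 3.2 × 0.000449 × cos(-82.0°) = 200 μW

200 μW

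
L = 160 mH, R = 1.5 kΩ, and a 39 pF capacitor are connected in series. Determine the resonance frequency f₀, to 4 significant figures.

63.71 kHz

ω₀ = 1/√(LC) = 1/√(0.16 × 3.9e-11) = 400300 rad/s
f₀ = ω₀/(2π) = 63.71 kHz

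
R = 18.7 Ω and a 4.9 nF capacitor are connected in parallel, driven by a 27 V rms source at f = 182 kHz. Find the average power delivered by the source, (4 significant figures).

ω = 2πf = 1.144e+06 rad/s
X_C = 1/(ωC) = 178.5 Ω
Parallel: admittances add. Y = 1/R + jωC
Y = (0.05348 + j0.005603) S
|Y| = 0.05377 S → |Z| = 1/|Y| = 18.60 Ω, ∠Z = −∠Y = -5.982°
I = V/|Z| = 1.452 A
P = VI cos φ = 27 × 1.452 × cos(-5.982°) = 38.98 W

38.98 W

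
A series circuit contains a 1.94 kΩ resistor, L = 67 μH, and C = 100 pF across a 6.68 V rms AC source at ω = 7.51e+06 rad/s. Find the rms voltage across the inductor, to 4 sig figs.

1.593 V

X_L = ωL = 503.2 Ω
X_C = 1/(ωC) = 1332 Ω
Net reactance X = X_L − X_C = -828.4 Ω
Z = 1940 − j828.4 Ω
|Z| = √(1940² + 828.4²) = 2109 Ω
I = V/|Z| = 3.167 mA
V_L = I·|Z_L| = 0.003167 × 503.2 = 1.593 V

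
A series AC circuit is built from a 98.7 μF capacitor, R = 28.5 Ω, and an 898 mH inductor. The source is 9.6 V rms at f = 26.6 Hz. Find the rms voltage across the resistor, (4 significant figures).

ω = 2πf = 167.1 rad/s
X_L = ωL = 150.1 Ω
X_C = 1/(ωC) = 60.62 Ω
Net reactance X = X_L − X_C = 89.46 Ω
Z = 28.50 + j89.46 Ω
|Z| = √(28.50² + 89.46²) = 93.89 Ω
I = V/|Z| = 102.2 mA
V_R = I·|Z_R| = 0.1022 × 28.50 = 2.914 V

2.914 V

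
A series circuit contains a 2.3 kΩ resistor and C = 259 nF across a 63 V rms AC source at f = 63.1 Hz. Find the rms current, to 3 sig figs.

ω = 2πf = 396.5 rad/s
X_C = 1/(ωC) = 9740 Ω
Z = 2300 − j9740 Ω
|Z| = √(2300² + 9740²) = 10000 Ω
I = V/|Z| = 63/10000 = 6.30 mA

6.30 mA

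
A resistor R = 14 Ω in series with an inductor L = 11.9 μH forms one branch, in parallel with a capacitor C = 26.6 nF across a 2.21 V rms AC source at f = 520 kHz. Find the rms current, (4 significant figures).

142.9 mA

ω = 2πf = 3.267e+06 rad/s
X_L = ωL = 38.88 Ω
X_C = 1/(ωC) = 11.51 Ω
Branch 1 (R+jX_L): Z₁ = 14.00 + j38.88 Ω, |Z₁| = 41.32 Ω
Branch 2 (−jX_C): Z₂ = −j11.51 Ω
Parallel: Z = Z₁Z₂/(Z₁+Z₂), |Z| = 15.46 Ω, ∠Z = -82.72°
I = V/|Z| = 2.21/15.46 = 142.9 mA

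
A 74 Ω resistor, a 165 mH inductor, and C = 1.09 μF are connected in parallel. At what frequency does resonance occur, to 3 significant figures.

375 Hz

ω₀ = 1/√(LC) = 1/√(0.165 × 1.09e-06) = 2358 rad/s
f₀ = ω₀/(2π) = 375 Hz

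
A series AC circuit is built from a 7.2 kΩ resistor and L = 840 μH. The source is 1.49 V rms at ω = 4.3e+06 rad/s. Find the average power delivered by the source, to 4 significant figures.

X_L = ωL = 3612 Ω
Z = 7200 + j3612 Ω
|Z| = √(7200² + 3612²) = 8055 Ω
∠Z = arctan(3612/7200) = 26.64°
I = V/|Z| = 185.0 μA
P = VI cos φ = 1.49 × 0.0001850 × cos(26.64°) = 246.3 μW

246.3 μW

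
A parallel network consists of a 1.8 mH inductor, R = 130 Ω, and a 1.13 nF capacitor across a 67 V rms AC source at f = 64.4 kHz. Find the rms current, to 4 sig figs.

519.0 mA

ω = 2πf = 404600 rad/s
X_L = ωL = 728.3 Ω
X_C = 1/(ωC) = 2187 Ω
Parallel: admittances add. Y = 1/R + 1/(jωL) + jωC
Y = (0.007692 − j0.0009157) S
|Y| = 0.007747 S → |Z| = 1/|Y| = 129.1 Ω, ∠Z = −∠Y = 6.789°
I = V/|Z| = 67/129.1 = 519.0 mA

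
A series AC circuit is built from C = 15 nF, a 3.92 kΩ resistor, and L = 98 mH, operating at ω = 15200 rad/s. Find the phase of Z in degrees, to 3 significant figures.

-36.5°

X_L = ωL = 1490 Ω
X_C = 1/(ωC) = 4390 Ω
Net reactance X = X_L − X_C = -2900 Ω
Z = 3920 − j2900 Ω
|Z| = √(3920² + 2900²) = 4870 Ω
∠Z = arctan(-2900/3920) = -36.5°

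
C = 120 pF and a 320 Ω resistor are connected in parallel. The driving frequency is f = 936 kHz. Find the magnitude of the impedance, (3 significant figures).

ω = 2πf = 5.881e+06 rad/s
X_C = 1/(ωC) = 1420 Ω
Parallel: admittances add. Y = 1/R + jωC
Y = (0.00313 + j0.000706) S
|Y| = 0.00320 S → |Z| = 1/|Y| = 312 Ω, ∠Z = −∠Y = -12.7°

312 Ω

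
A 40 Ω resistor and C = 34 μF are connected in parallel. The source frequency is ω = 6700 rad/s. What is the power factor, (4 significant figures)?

X_C = 1/(ωC) = 4.390 Ω
Parallel: admittances add. Y = 1/R + jωC
Y = (0.02500 + j0.2278) S
|Y| = 0.2292 S → |Z| = 1/|Y| = 4.364 Ω, ∠Z = −∠Y = -83.74°
cos φ = cos(-83.74°) = 0.1091

0.1091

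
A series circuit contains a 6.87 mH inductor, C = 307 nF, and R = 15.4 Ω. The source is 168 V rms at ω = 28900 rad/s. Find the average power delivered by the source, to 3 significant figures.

X_L = ωL = 199 Ω
X_C = 1/(ωC) = 113 Ω
Net reactance X = X_L − X_C = 85.8 Ω
Z = 15.4 + j85.8 Ω
|Z| = √(15.4² + 85.8²) = 87.2 Ω
∠Z = arctan(85.8/15.4) = 79.8°
I = V/|Z| = 1.93 A
P = VI cos φ = 168 × 1.93 × cos(79.8°) = 57.2 W

57.2 W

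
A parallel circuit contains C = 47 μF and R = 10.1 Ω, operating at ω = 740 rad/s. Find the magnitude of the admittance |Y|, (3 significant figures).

X_C = 1/(ωC) = 28.8 Ω
Parallel: admittances add. Y = 1/R + jωC
Y = (0.0990 + j0.0348) S
|Y| = 0.105 S → |Z| = 1/|Y| = 9.53 Ω, ∠Z = −∠Y = -19.4°

105 mS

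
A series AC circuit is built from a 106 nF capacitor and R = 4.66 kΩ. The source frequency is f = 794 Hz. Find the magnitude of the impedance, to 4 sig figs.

ω = 2πf = 4989 rad/s
X_C = 1/(ωC) = 1891 Ω
Z = 4660 − j1891 Ω
|Z| = √(4660² + 1891²) = 5029 Ω

5029 Ω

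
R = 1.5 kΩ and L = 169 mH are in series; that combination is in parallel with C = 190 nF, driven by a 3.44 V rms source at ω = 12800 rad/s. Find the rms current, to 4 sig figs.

7.330 mA

X_L = ωL = 2163 Ω
X_C = 1/(ωC) = 411.2 Ω
Branch 1 (R+jX_L): Z₁ = 1500 + j2163 Ω, |Z₁| = 2632 Ω
Branch 2 (−jX_C): Z₂ = −j411.2 Ω
Parallel: Z = Z₁Z₂/(Z₁+Z₂), |Z| = 469.3 Ω, ∠Z = -84.17°
I = V/|Z| = 3.44/469.3 = 7.330 mA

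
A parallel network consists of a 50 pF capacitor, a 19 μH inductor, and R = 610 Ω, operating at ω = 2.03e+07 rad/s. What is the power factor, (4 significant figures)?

0.7205

X_L = ωL = 385.7 Ω
X_C = 1/(ωC) = 985.2 Ω
Parallel: admittances add. Y = 1/R + 1/(jωL) + jωC
Y = (0.001639 − j0.001578) S
|Y| = 0.002275 S → |Z| = 1/|Y| = 439.5 Ω, ∠Z = −∠Y = 43.90°
cos φ = cos(43.90°) = 0.7205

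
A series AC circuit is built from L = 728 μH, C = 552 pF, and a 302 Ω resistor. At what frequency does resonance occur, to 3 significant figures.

251 kHz

ω₀ = 1/√(LC) = 1/√(0.000728 × 5.52e-10) = 1.577e+06 rad/s
f₀ = ω₀/(2π) = 251 kHz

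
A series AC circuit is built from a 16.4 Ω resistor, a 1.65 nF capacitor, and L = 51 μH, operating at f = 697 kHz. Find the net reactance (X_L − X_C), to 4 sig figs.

84.96 Ω

ω = 2πf = 4.379e+06 rad/s
X_L = ωL = 223.3 Ω
X_C = 1/(ωC) = 138.4 Ω
X = 223.3 − 138.4 = 84.96 Ω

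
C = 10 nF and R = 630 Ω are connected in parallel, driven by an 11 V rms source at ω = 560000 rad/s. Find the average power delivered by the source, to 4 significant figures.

X_C = 1/(ωC) = 178.6 Ω
Parallel: admittances add. Y = 1/R + jωC
Y = (0.001587 + j0.005600) S
|Y| = 0.005821 S → |Z| = 1/|Y| = 171.8 Ω, ∠Z = −∠Y = -74.17°
I = V/|Z| = 64.03 mA
P = VI cos φ = 11 × 0.06403 × cos(-74.17°) = 192.1 mW

192.1 mW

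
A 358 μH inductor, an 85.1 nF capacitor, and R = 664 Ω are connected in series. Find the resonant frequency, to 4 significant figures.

28.83 kHz

ω₀ = 1/√(LC) = 1/√(0.000358 × 8.51e-08) = 181200 rad/s
f₀ = ω₀/(2π) = 28.83 kHz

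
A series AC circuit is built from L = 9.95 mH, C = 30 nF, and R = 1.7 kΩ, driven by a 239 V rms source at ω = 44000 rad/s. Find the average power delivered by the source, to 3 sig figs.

32.5 W

X_L = ωL = 438 Ω
X_C = 1/(ωC) = 758 Ω
Net reactance X = X_L − X_C = -320 Ω
Z = 1700 − j320 Ω
|Z| = √(1700² + 320²) = 1730 Ω
∠Z = arctan(-320/1700) = -10.7°
I = V/|Z| = 138 mA
P = VI cos φ = 239 × 0.138 × cos(-10.7°) = 32.5 W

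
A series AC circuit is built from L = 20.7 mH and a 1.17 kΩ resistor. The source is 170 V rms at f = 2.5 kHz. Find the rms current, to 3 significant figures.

ω = 2πf = 15710 rad/s
X_L = ωL = 325 Ω
Z = 1170 + j325 Ω
|Z| = √(1170² + 325²) = 1210 Ω
I = V/|Z| = 170/1210 = 140 mA

140 mA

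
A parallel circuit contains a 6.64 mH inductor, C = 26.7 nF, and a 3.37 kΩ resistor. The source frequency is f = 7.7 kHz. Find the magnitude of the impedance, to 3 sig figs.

542 Ω

ω = 2πf = 48380 rad/s
X_L = ωL = 321 Ω
X_C = 1/(ωC) = 774 Ω
Parallel: admittances add. Y = 1/R + 1/(jωL) + jωC
Y = (0.000297 − j0.00182) S
|Y| = 0.00185 S → |Z| = 1/|Y| = 542 Ω, ∠Z = −∠Y = 80.7°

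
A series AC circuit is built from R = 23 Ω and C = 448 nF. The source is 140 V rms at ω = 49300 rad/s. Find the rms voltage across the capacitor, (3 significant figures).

X_C = 1/(ωC) = 45.3 Ω
Z = 23.0 − j45.3 Ω
|Z| = √(23.0² + 45.3²) = 50.8 Ω
I = V/|Z| = 2.76 A
V_C = I·|Z_C| = 2.76 × 45.3 = 125 V

125 V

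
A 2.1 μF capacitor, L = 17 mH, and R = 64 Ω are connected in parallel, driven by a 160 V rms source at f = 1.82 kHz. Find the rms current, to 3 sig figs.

ω = 2πf = 11440 rad/s
X_L = ωL = 194 Ω
X_C = 1/(ωC) = 41.6 Ω
Parallel: admittances add. Y = 1/R + 1/(jωL) + jωC
Y = (0.0156 + j0.0189) S
|Y| = 0.0245 S → |Z| = 1/|Y| = 40.8 Ω, ∠Z = −∠Y = -50.4°
I = V/|Z| = 160/40.8 = 3.92 A

3.92 A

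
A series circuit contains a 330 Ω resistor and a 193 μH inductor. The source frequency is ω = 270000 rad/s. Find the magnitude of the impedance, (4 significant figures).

X_L = ωL = 52.11 Ω
Z = 330.0 + j52.11 Ω
|Z| = √(330.0² + 52.11²) = 334.1 Ω

334.1 Ω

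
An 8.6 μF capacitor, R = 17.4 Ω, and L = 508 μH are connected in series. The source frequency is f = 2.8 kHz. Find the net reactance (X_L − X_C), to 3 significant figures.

2.33 Ω

ω = 2πf = 17590 rad/s
X_L = ωL = 8.94 Ω
X_C = 1/(ωC) = 6.61 Ω
X = 8.94 − 6.61 = 2.33 Ω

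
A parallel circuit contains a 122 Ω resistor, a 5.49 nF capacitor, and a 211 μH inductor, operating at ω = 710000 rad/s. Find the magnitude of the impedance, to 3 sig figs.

116 Ω

X_L = ωL = 150 Ω
X_C = 1/(ωC) = 257 Ω
Parallel: admittances add. Y = 1/R + 1/(jωL) + jωC
Y = (0.00820 − j0.00278) S
|Y| = 0.00865 S → |Z| = 1/|Y| = 116 Ω, ∠Z = −∠Y = 18.7°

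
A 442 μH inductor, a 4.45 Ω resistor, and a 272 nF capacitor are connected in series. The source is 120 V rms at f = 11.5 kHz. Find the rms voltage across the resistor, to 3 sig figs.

27.4 V

ω = 2πf = 72260 rad/s
X_L = ωL = 31.9 Ω
X_C = 1/(ωC) = 50.9 Ω
Net reactance X = X_L − X_C = -18.9 Ω
Z = 4.45 − j18.9 Ω
|Z| = √(4.45² + 18.9²) = 19.5 Ω
I = V/|Z| = 6.17 A
V_R = I·|Z_R| = 6.17 × 4.45 = 27.4 V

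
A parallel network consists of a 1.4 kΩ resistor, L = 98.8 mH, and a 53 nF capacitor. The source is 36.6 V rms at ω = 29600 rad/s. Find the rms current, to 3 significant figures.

X_L = ωL = 2920 Ω
X_C = 1/(ωC) = 637 Ω
Parallel: admittances add. Y = 1/R + 1/(jωL) + jωC
Y = (0.000714 + j0.00123) S
|Y| = 0.00142 S → |Z| = 1/|Y| = 704 Ω, ∠Z = −∠Y = -59.8°
I = V/|Z| = 36.6/704 = 52.0 mA

52.0 mA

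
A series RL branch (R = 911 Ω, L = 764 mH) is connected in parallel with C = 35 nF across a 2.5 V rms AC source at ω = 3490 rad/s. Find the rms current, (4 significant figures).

X_L = ωL = 2666 Ω
X_C = 1/(ωC) = 8187 Ω
Branch 1 (R+jX_L): Z₁ = 911.0 + j2666 Ω, |Z₁| = 2818 Ω
Branch 2 (−jX_C): Z₂ = −j8187 Ω
Parallel: Z = Z₁Z₂/(Z₁+Z₂), |Z| = 4123 Ω, ∠Z = 61.77°
I = V/|Z| = 2.5/4123 = 606.4 μA

606.4 μA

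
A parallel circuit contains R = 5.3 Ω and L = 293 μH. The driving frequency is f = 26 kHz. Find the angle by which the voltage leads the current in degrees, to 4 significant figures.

ω = 2πf = 163400 rad/s
X_L = ωL = 47.87 Ω
Parallel: admittances add. Y = 1/R + 1/(jωL)
Y = (0.1887 − j0.02089) S
|Y| = 0.1898 S → |Z| = 1/|Y| = 5.268 Ω, ∠Z = −∠Y = 6.318°

6.318°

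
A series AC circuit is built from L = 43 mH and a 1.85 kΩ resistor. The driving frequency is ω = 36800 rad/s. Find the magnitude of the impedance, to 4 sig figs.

2434 Ω

X_L = ωL = 1582 Ω
Z = 1850 + j1582 Ω
|Z| = √(1850² + 1582²) = 2434 Ω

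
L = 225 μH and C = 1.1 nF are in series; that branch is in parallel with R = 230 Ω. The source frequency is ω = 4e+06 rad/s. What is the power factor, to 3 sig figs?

X_L = ωL = 900 Ω
X_C = 1/(ωC) = 227 Ω
Branch 1: Z₁ = R = 230 Ω
Branch 2 (series LC): Z₂ = j(X_L − X_C) = j673 Ω
Parallel: Z = Z₁Z₂/(Z₁+Z₂), |Z| = 218 Ω, ∠Z = 18.9°
cos φ = cos(18.9°) = 0.946

0.946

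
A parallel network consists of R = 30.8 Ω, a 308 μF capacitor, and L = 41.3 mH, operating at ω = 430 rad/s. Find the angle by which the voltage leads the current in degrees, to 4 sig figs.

-66.90°

X_L = ωL = 17.76 Ω
X_C = 1/(ωC) = 7.551 Ω
Parallel: admittances add. Y = 1/R + 1/(jωL) + jωC
Y = (0.03247 + j0.07613) S
|Y| = 0.08276 S → |Z| = 1/|Y| = 12.08 Ω, ∠Z = −∠Y = -66.90°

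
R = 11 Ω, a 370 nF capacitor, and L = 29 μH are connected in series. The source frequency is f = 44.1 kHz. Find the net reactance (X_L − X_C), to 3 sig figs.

ω = 2πf = 277100 rad/s
X_L = ωL = 8.04 Ω
X_C = 1/(ωC) = 9.75 Ω
X = 8.04 − 9.75 = -1.72 Ω

-1.72 Ω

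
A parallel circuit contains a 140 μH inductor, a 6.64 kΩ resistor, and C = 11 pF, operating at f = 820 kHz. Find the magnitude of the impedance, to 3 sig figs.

747 Ω

ω = 2πf = 5.152e+06 rad/s
X_L = ωL = 721 Ω
X_C = 1/(ωC) = 17600 Ω
Parallel: admittances add. Y = 1/R + 1/(jωL) + jωC
Y = (0.000151 − j0.00133) S
|Y| = 0.00134 S → |Z| = 1/|Y| = 747 Ω, ∠Z = −∠Y = 83.5°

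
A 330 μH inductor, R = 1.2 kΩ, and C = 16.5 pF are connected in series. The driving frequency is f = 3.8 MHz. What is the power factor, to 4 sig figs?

0.2192

ω = 2πf = 2.388e+07 rad/s
X_L = ωL = 7879 Ω
X_C = 1/(ωC) = 2538 Ω
Net reactance X = X_L − X_C = 5341 Ω
Z = 1200 + j5341 Ω
|Z| = √(1200² + 5341²) = 5474 Ω
∠Z = arctan(5341/1200) = 77.34°
cos φ = cos(77.34°) = 0.2192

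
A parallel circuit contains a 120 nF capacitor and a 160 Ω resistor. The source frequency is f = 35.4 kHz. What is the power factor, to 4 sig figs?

0.2280

ω = 2πf = 222400 rad/s
X_C = 1/(ωC) = 37.47 Ω
Parallel: admittances add. Y = 1/R + jωC
Y = (0.006250 + j0.02669) S
|Y| = 0.02741 S → |Z| = 1/|Y| = 36.48 Ω, ∠Z = −∠Y = -76.82°
cos φ = cos(-76.82°) = 0.2280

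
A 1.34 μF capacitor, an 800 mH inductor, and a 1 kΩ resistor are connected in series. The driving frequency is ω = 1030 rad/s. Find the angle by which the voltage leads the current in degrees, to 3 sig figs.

X_L = ωL = 824 Ω
X_C = 1/(ωC) = 725 Ω
Net reactance X = X_L − X_C = 99.5 Ω
Z = 1000 + j99.5 Ω
|Z| = √(1000² + 99.5²) = 1000 Ω
∠Z = arctan(99.5/1000) = 5.68°

5.68°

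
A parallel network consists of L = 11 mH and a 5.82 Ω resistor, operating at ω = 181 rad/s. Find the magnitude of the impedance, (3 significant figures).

1.88 Ω

X_L = ωL = 1.99 Ω
Parallel: admittances add. Y = 1/R + 1/(jωL)
Y = (0.172 − j0.502) S
|Y| = 0.531 S → |Z| = 1/|Y| = 1.88 Ω, ∠Z = −∠Y = 71.1°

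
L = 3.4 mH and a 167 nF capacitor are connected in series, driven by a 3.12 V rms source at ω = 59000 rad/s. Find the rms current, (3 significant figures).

X_L = ωL = 201 Ω
X_C = 1/(ωC) = 101 Ω
Net reactance X = X_L − X_C = 99.1 Ω
Z = j99.1 Ω
|Z| = √(0² + 99.1²) = 99.1 Ω
I = V/|Z| = 3.12/99.1 = 31.5 mA

31.5 mA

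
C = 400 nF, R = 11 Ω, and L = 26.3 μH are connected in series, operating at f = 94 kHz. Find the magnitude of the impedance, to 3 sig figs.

15.8 Ω

ω = 2πf = 590600 rad/s
X_L = ωL = 15.5 Ω
X_C = 1/(ωC) = 4.23 Ω
Net reactance X = X_L − X_C = 11.3 Ω
Z = 11.0 + j11.3 Ω
|Z| = √(11.0² + 11.3²) = 15.8 Ω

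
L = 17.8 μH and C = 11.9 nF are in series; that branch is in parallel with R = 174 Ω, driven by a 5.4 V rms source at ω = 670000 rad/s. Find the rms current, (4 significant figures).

56.81 mA

X_L = ωL = 11.93 Ω
X_C = 1/(ωC) = 125.4 Ω
Branch 1: Z₁ = R = 174.0 Ω
Branch 2 (series LC): Z₂ = j(X_L − X_C) = −j113.5 Ω
Parallel: Z = Z₁Z₂/(Z₁+Z₂), |Z| = 95.06 Ω, ∠Z = -56.88°
I = V/|Z| = 5.4/95.06 = 56.81 mA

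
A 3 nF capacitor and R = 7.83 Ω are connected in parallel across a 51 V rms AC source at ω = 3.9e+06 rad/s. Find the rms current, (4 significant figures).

6.541 A

X_C = 1/(ωC) = 85.47 Ω
Parallel: admittances add. Y = 1/R + jωC
Y = (0.1277 + j0.01170) S
|Y| = 0.1282 S → |Z| = 1/|Y| = 7.797 Ω, ∠Z = −∠Y = -5.234°
I = V/|Z| = 51/7.797 = 6.541 A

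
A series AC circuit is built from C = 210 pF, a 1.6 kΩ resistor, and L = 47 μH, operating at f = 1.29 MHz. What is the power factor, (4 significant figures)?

ω = 2πf = 8.105e+06 rad/s
X_L = ωL = 380.9 Ω
X_C = 1/(ωC) = 587.5 Ω
Net reactance X = X_L − X_C = -206.6 Ω
Z = 1600 − j206.6 Ω
|Z| = √(1600² + 206.6²) = 1613 Ω
∠Z = arctan(-206.6/1600) = -7.356°
cos φ = cos(-7.356°) = 0.9918

0.9918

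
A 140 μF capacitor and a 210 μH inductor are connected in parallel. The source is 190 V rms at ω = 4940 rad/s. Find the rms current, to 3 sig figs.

51.7 A

X_L = ωL = 1.04 Ω
X_C = 1/(ωC) = 1.45 Ω
Parallel: admittances add. Y = 1/(jωL) + jωC
Y = (0 − j0.272) S
|Y| = 0.272 S → |Z| = 1/|Y| = 3.67 Ω, ∠Z = −∠Y = 90.0°
I = V/|Z| = 190/3.67 = 51.7 A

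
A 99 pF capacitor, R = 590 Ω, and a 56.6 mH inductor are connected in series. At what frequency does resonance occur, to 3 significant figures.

67.2 kHz

ω₀ = 1/√(LC) = 1/√(0.0566 × 9.9e-11) = 422400 rad/s
f₀ = ω₀/(2π) = 67.2 kHz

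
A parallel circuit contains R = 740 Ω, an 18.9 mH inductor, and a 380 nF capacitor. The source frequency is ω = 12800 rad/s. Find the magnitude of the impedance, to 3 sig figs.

651 Ω

X_L = ωL = 242 Ω
X_C = 1/(ωC) = 206 Ω
Parallel: admittances add. Y = 1/R + 1/(jωL) + jωC
Y = (0.00135 + j0.000730) S
|Y| = 0.00154 S → |Z| = 1/|Y| = 651 Ω, ∠Z = −∠Y = -28.4°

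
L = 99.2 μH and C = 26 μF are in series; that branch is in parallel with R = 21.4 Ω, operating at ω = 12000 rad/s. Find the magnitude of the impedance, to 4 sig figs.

X_L = ωL = 1.190 Ω
X_C = 1/(ωC) = 3.205 Ω
Branch 1: Z₁ = R = 21.40 Ω
Branch 2 (series LC): Z₂ = j(X_L − X_C) = −j2.015 Ω
Parallel: Z = Z₁Z₂/(Z₁+Z₂), |Z| = 2.006 Ω, ∠Z = -84.62°

2.006 Ω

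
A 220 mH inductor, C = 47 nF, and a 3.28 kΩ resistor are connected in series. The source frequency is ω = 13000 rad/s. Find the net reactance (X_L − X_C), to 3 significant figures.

X_L = ωL = 2860 Ω
X_C = 1/(ωC) = 1640 Ω
X = 2860 − 1640 = 1220 Ω

1220 Ω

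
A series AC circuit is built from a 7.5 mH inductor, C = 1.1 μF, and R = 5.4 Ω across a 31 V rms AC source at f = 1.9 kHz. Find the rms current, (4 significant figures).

2.148 A

ω = 2πf = 11940 rad/s
X_L = ωL = 89.54 Ω
X_C = 1/(ωC) = 76.15 Ω
Net reactance X = X_L − X_C = 13.38 Ω
Z = 5.400 + j13.38 Ω
|Z| = √(5.400² + 13.38²) = 14.43 Ω
I = V/|Z| = 31/14.43 = 2.148 A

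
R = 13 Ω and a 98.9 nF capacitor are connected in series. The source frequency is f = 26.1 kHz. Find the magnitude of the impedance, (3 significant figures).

ω = 2πf = 164000 rad/s
X_C = 1/(ωC) = 61.7 Ω
Z = 13.0 − j61.7 Ω
|Z| = √(13.0² + 61.7²) = 63.0 Ω

63.0 Ω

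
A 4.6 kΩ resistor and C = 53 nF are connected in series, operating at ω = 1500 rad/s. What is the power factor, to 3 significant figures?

X_C = 1/(ωC) = 12600 Ω
Z = 4600 − j12600 Ω
|Z| = √(4600² + 12600²) = 13400 Ω
∠Z = arctan(-12600/4600) = -69.9°
cos φ = cos(-69.9°) = 0.343

0.343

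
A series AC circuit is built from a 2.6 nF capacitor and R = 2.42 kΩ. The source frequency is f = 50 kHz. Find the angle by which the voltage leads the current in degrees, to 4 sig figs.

-26.83°

ω = 2πf = 314200 rad/s
X_C = 1/(ωC) = 1224 Ω
Z = 2420 − j1224 Ω
|Z| = √(2420² + 1224²) = 2712 Ω
∠Z = arctan(-1224/2420) = -26.83°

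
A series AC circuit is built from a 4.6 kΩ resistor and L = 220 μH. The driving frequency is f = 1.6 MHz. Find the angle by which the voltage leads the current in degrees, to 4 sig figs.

ω = 2πf = 1.005e+07 rad/s
X_L = ωL = 2212 Ω
Z = 4600 + j2212 Ω
|Z| = √(4600² + 2212²) = 5104 Ω
∠Z = arctan(2212/4600) = 25.68°

25.68°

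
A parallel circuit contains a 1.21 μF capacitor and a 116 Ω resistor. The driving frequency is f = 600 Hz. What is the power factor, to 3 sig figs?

ω = 2πf = 3770 rad/s
X_C = 1/(ωC) = 219 Ω
Parallel: admittances add. Y = 1/R + jωC
Y = (0.00862 + j0.00456) S
|Y| = 0.00975 S → |Z| = 1/|Y| = 103 Ω, ∠Z = −∠Y = -27.9°
cos φ = cos(-27.9°) = 0.884

0.884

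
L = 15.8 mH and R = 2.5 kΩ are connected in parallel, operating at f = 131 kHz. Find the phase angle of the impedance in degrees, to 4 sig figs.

ω = 2πf = 823100 rad/s
X_L = ωL = 13000 Ω
Parallel: admittances add. Y = 1/R + 1/(jωL)
Y = (0.0004000 − j7.689e-05) S
|Y| = 0.0004073 S → |Z| = 1/|Y| = 2455 Ω, ∠Z = −∠Y = 10.88°

10.88°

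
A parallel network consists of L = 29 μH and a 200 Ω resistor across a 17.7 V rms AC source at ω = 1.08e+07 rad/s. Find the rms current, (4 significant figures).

105.0 mA

X_L = ωL = 313.2 Ω
Parallel: admittances add. Y = 1/R + 1/(jωL)
Y = (0.005000 − j0.003193) S
|Y| = 0.005932 S → |Z| = 1/|Y| = 168.6 Ω, ∠Z = −∠Y = 32.56°
I = V/|Z| = 17.7/168.6 = 105.0 mA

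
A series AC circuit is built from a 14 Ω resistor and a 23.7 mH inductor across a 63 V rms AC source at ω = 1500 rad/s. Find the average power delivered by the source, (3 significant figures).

X_L = ωL = 35.5 Ω
Z = 14.0 + j35.5 Ω
|Z| = √(14.0² + 35.5²) = 38.2 Ω
∠Z = arctan(35.5/14.0) = 68.5°
I = V/|Z| = 1.65 A
P = VI cos φ = 63 × 1.65 × cos(68.5°) = 38.1 W

38.1 W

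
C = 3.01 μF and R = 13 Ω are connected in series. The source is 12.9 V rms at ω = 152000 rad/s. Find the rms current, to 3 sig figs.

X_C = 1/(ωC) = 2.19 Ω
Z = 13.0 − j2.19 Ω
|Z| = √(13.0² + 2.19²) = 13.2 Ω
I = V/|Z| = 12.9/13.2 = 979 mA

979 mA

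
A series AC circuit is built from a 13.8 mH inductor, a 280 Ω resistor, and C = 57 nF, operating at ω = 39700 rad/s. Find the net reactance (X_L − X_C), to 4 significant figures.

X_L = ωL = 547.9 Ω
X_C = 1/(ωC) = 441.9 Ω
X = 547.9 − 441.9 = 105.9 Ω

105.9 Ω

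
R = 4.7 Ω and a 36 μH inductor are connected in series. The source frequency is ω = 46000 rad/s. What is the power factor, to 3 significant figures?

X_L = ωL = 1.66 Ω
Z = 4.70 + j1.66 Ω
|Z| = √(4.70² + 1.66²) = 4.98 Ω
∠Z = arctan(1.66/4.70) = 19.4°
cos φ = cos(19.4°) = 0.943

0.943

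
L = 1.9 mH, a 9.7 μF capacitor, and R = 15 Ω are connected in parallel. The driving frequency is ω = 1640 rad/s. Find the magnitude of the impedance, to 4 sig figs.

3.203 Ω

X_L = ωL = 3.116 Ω
X_C = 1/(ωC) = 62.86 Ω
Parallel: admittances add. Y = 1/R + 1/(jωL) + jωC
Y = (0.06667 − j0.3050) S
|Y| = 0.3122 S → |Z| = 1/|Y| = 3.203 Ω, ∠Z = −∠Y = 77.67°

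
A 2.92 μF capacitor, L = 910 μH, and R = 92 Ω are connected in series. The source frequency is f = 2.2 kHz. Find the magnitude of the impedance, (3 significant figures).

ω = 2πf = 13820 rad/s
X_L = ωL = 12.6 Ω
X_C = 1/(ωC) = 24.8 Ω
Net reactance X = X_L − X_C = -12.2 Ω
Z = 92.0 − j12.2 Ω
|Z| = √(92.0² + 12.2²) = 92.8 Ω

92.8 Ω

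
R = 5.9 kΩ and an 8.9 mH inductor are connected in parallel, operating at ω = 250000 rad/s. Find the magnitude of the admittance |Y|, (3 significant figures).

X_L = ωL = 2220 Ω
Parallel: admittances add. Y = 1/R + 1/(jωL)
Y = (0.000169 − j0.000449) S
|Y| = 0.000480 S → |Z| = 1/|Y| = 2080 Ω, ∠Z = −∠Y = 69.3°

480 μS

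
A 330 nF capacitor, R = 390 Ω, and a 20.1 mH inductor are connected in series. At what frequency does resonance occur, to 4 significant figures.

ω₀ = 1/√(LC) = 1/√(0.0201 × 3.3e-07) = 12280 rad/s
f₀ = ω₀/(2π) = 1.954 kHz

1.954 kHz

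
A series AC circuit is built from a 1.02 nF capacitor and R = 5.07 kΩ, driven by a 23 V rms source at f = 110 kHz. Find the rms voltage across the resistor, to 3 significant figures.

22.1 V

ω = 2πf = 691200 rad/s
X_C = 1/(ωC) = 1420 Ω
Z = 5070 − j1420 Ω
|Z| = √(5070² + 1420²) = 5260 Ω
I = V/|Z| = 4.37 mA
V_R = I·|Z_R| = 0.00437 × 5070 = 22.1 V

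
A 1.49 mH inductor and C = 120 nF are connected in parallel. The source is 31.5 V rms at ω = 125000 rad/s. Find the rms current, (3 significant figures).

303 mA

X_L = ωL = 186 Ω
X_C = 1/(ωC) = 66.7 Ω
Parallel: admittances add. Y = 1/(jωL) + jωC
Y = (0 + j0.00963) S
|Y| = 0.00963 S → |Z| = 1/|Y| = 104 Ω, ∠Z = −∠Y = -90.0°
I = V/|Z| = 31.5/104 = 303 mA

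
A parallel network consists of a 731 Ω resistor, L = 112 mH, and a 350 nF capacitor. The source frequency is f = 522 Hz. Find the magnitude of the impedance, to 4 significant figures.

ω = 2πf = 3280 rad/s
X_L = ωL = 367.3 Ω
X_C = 1/(ωC) = 871.1 Ω
Parallel: admittances add. Y = 1/R + 1/(jωL) + jωC
Y = (0.001368 − j0.001574) S
|Y| = 0.002086 S → |Z| = 1/|Y| = 479.5 Ω, ∠Z = −∠Y = 49.01°

479.5 Ω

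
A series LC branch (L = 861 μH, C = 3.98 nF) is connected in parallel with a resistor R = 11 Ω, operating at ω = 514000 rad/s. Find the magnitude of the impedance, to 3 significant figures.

10.7 Ω

X_L = ωL = 443 Ω
X_C = 1/(ωC) = 489 Ω
Branch 1: Z₁ = R = 11.0 Ω
Branch 2 (series LC): Z₂ = j(X_L − X_C) = −j46.3 Ω
Parallel: Z = Z₁Z₂/(Z₁+Z₂), |Z| = 10.7 Ω, ∠Z = -13.4°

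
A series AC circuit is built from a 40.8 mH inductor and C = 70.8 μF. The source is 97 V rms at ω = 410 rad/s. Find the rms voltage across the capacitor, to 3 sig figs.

189 V

X_L = ωL = 16.7 Ω
X_C = 1/(ωC) = 34.4 Ω
Net reactance X = X_L − X_C = -17.7 Ω
Z = − j17.7 Ω
|Z| = √(0² + 17.7²) = 17.7 Ω
I = V/|Z| = 5.47 A
V_C = I·|Z_C| = 5.47 × 34.4 = 189 V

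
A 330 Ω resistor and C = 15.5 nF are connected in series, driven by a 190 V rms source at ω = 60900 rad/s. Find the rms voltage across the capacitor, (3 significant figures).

X_C = 1/(ωC) = 1060 Ω
Z = 330 − j1060 Ω
|Z| = √(330² + 1060²) = 1110 Ω
I = V/|Z| = 171 mA
V_C = I·|Z_C| = 0.171 × 1060 = 181 V

181 V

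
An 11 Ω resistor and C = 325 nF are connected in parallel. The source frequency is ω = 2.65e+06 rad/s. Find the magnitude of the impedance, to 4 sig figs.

1.155 Ω

X_C = 1/(ωC) = 1.161 Ω
Parallel: admittances add. Y = 1/R + jωC
Y = (0.09091 + j0.8613) S
|Y| = 0.8660 S → |Z| = 1/|Y| = 1.155 Ω, ∠Z = −∠Y = -83.97°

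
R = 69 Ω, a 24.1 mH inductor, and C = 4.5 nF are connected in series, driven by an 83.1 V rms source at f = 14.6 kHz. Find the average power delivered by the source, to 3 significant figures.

9.62 W

ω = 2πf = 91730 rad/s
X_L = ωL = 2210 Ω
X_C = 1/(ωC) = 2420 Ω
Net reactance X = X_L − X_C = -212 Ω
Z = 69.0 − j212 Ω
|Z| = √(69.0² + 212²) = 223 Ω
∠Z = arctan(-212/69.0) = -71.9°
I = V/|Z| = 373 mA
P = VI cos φ = 83.1 × 0.373 × cos(-71.9°) = 9.62 W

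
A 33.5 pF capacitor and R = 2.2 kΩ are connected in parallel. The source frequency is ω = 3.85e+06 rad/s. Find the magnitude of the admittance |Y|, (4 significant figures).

X_C = 1/(ωC) = 7753 Ω
Parallel: admittances add. Y = 1/R + jωC
Y = (0.0004545 + j0.0001290) S
|Y| = 0.0004725 S → |Z| = 1/|Y| = 2116 Ω, ∠Z = −∠Y = -15.84°

472.5 μS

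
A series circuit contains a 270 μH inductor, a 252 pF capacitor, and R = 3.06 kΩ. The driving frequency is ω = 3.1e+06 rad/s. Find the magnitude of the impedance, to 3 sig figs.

3090 Ω

X_L = ωL = 837 Ω
X_C = 1/(ωC) = 1280 Ω
Net reactance X = X_L − X_C = -443 Ω
Z = 3060 − j443 Ω
|Z| = √(3060² + 443²) = 3090 Ω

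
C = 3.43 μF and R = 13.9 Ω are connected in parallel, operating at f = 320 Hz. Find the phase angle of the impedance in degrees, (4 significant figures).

-5.476°

ω = 2πf = 2011 rad/s
X_C = 1/(ωC) = 145.0 Ω
Parallel: admittances add. Y = 1/R + jωC
Y = (0.07194 + j0.006896) S
|Y| = 0.07227 S → |Z| = 1/|Y| = 13.84 Ω, ∠Z = −∠Y = -5.476°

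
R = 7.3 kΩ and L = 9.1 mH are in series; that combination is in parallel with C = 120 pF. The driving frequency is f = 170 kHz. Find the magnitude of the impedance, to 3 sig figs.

12600 Ω

ω = 2πf = 1.068e+06 rad/s
X_L = ωL = 9720 Ω
X_C = 1/(ωC) = 7800 Ω
Branch 1 (R+jX_L): Z₁ = 7300 + j9720 Ω, |Z₁| = 12200 Ω
Branch 2 (−jX_C): Z₂ = −j7800 Ω
Parallel: Z = Z₁Z₂/(Z₁+Z₂), |Z| = 12600 Ω, ∠Z = -51.6°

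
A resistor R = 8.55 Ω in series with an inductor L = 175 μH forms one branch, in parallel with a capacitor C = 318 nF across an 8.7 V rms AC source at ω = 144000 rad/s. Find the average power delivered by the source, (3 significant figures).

914 mW

X_L = ωL = 25.2 Ω
X_C = 1/(ωC) = 21.8 Ω
Branch 1 (R+jX_L): Z₁ = 8.55 + j25.2 Ω, |Z₁| = 26.6 Ω
Branch 2 (−jX_C): Z₂ = −j21.8 Ω
Parallel: Z = Z₁Z₂/(Z₁+Z₂), |Z| = 63.3 Ω, ∠Z = -40.2°
I = V/|Z| = 138 mA
P = VI cos φ = 8.7 × 0.138 × cos(-40.2°) = 914 mW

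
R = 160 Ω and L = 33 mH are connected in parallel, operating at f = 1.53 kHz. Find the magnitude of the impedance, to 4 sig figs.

ω = 2πf = 9613 rad/s
X_L = ωL = 317.2 Ω
Parallel: admittances add. Y = 1/R + 1/(jωL)
Y = (0.006250 − j0.003152) S
|Y| = 0.007000 S → |Z| = 1/|Y| = 142.9 Ω, ∠Z = −∠Y = 26.76°

142.9 Ω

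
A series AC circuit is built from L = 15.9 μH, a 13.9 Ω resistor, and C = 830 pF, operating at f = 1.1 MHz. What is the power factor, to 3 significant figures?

ω = 2πf = 6.912e+06 rad/s
X_L = ωL = 110 Ω
X_C = 1/(ωC) = 174 Ω
Net reactance X = X_L − X_C = -64.4 Ω
Z = 13.9 − j64.4 Ω
|Z| = √(13.9² + 64.4²) = 65.9 Ω
∠Z = arctan(-64.4/13.9) = -77.8°
cos φ = cos(-77.8°) = 0.211

0.211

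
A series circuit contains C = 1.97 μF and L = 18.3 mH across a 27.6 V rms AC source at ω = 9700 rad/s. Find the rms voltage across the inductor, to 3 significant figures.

39.1 V

X_L = ωL = 178 Ω
X_C = 1/(ωC) = 52.3 Ω
Net reactance X = X_L − X_C = 125 Ω
Z = j125 Ω
|Z| = √(0² + 125²) = 125 Ω
I = V/|Z| = 220 mA
V_L = I·|Z_L| = 0.220 × 178 = 39.1 V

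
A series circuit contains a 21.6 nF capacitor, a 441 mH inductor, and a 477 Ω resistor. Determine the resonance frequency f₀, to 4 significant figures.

ω₀ = 1/√(LC) = 1/√(0.441 × 2.16e-08) = 10250 rad/s
f₀ = ω₀/(2π) = 1.631 kHz

1.631 kHz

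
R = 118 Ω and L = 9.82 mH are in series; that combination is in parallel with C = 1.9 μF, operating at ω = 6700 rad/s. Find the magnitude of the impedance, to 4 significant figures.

89.42 Ω

X_L = ωL = 65.79 Ω
X_C = 1/(ωC) = 78.55 Ω
Branch 1 (R+jX_L): Z₁ = 118.0 + j65.79 Ω, |Z₁| = 135.1 Ω
Branch 2 (−jX_C): Z₂ = −j78.55 Ω
Parallel: Z = Z₁Z₂/(Z₁+Z₂), |Z| = 89.42 Ω, ∠Z = -54.68°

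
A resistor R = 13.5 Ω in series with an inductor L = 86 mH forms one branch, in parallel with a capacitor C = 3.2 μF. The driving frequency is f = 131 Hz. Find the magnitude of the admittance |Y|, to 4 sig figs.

11.30 mS

ω = 2πf = 823.1 rad/s
X_L = ωL = 70.79 Ω
X_C = 1/(ωC) = 379.7 Ω
Branch 1 (R+jX_L): Z₁ = 13.50 + j70.79 Ω, |Z₁| = 72.06 Ω
Branch 2 (−jX_C): Z₂ = −j379.7 Ω
Parallel: Z = Z₁Z₂/(Z₁+Z₂), |Z| = 88.49 Ω, ∠Z = 76.70°
|Y| = 1/|Z| = 11.30 mS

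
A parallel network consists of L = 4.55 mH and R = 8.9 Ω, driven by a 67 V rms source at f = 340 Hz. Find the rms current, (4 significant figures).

ω = 2πf = 2136 rad/s
X_L = ωL = 9.720 Ω
Parallel: admittances add. Y = 1/R + 1/(jωL)
Y = (0.1124 − j0.1029) S
|Y| = 0.1523 S → |Z| = 1/|Y| = 6.564 Ω, ∠Z = −∠Y = 42.48°
I = V/|Z| = 67/6.564 = 10.21 A

10.21 A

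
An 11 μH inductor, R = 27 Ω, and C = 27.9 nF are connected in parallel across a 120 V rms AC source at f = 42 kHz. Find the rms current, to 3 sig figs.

ω = 2πf = 263900 rad/s
X_L = ωL = 2.90 Ω
X_C = 1/(ωC) = 136 Ω
Parallel: admittances add. Y = 1/R + 1/(jωL) + jωC
Y = (0.0370 − j0.337) S
|Y| = 0.339 S → |Z| = 1/|Y| = 2.95 Ω, ∠Z = −∠Y = 83.7°
I = V/|Z| = 120/2.95 = 40.7 A

40.7 A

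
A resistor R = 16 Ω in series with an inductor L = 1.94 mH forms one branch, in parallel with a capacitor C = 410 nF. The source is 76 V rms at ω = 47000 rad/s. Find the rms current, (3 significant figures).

671 mA

X_L = ωL = 91.2 Ω
X_C = 1/(ωC) = 51.9 Ω
Branch 1 (R+jX_L): Z₁ = 16.0 + j91.2 Ω, |Z₁| = 92.6 Ω
Branch 2 (−jX_C): Z₂ = −j51.9 Ω
Parallel: Z = Z₁Z₂/(Z₁+Z₂), |Z| = 113 Ω, ∠Z = -77.8°
I = V/|Z| = 76/113 = 671 mA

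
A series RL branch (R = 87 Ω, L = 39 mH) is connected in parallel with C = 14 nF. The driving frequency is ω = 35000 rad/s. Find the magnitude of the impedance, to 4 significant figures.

4097 Ω

X_L = ωL = 1365 Ω
X_C = 1/(ωC) = 2041 Ω
Branch 1 (R+jX_L): Z₁ = 87.00 + j1365 Ω, |Z₁| = 1368 Ω
Branch 2 (−jX_C): Z₂ = −j2041 Ω
Parallel: Z = Z₁Z₂/(Z₁+Z₂), |Z| = 4097 Ω, ∠Z = 79.02°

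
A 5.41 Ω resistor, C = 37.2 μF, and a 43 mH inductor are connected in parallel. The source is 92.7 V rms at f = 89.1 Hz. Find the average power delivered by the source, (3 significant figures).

ω = 2πf = 559.8 rad/s
X_L = ωL = 24.1 Ω
X_C = 1/(ωC) = 48.0 Ω
Parallel: admittances add. Y = 1/R + 1/(jωL) + jωC
Y = (0.185 − j0.0207) S
|Y| = 0.186 S → |Z| = 1/|Y| = 5.38 Ω, ∠Z = −∠Y = 6.39°
I = V/|Z| = 17.2 A
P = VI cos φ = 92.7 × 17.2 × cos(6.39°) = 1.59 kW

1.59 kW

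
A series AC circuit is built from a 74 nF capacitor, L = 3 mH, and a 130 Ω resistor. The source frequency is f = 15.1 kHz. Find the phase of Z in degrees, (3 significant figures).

47.6°

ω = 2πf = 94880 rad/s
X_L = ωL = 285 Ω
X_C = 1/(ωC) = 142 Ω
Net reactance X = X_L − X_C = 142 Ω
Z = 130 + j142 Ω
|Z| = √(130² + 142²) = 193 Ω
∠Z = arctan(142/130) = 47.6°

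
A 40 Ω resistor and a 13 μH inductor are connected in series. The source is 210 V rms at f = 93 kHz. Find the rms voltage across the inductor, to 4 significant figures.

39.18 V

ω = 2πf = 584300 rad/s
X_L = ωL = 7.596 Ω
Z = 40.00 + j7.596 Ω
|Z| = √(40.00² + 7.596²) = 40.71 Ω
I = V/|Z| = 5.158 A
V_L = I·|Z_L| = 5.158 × 7.596 = 39.18 V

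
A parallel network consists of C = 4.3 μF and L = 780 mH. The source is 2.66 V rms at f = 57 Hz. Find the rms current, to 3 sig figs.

ω = 2πf = 358.1 rad/s
X_L = ωL = 279 Ω
X_C = 1/(ωC) = 649 Ω
Parallel: admittances add. Y = 1/(jωL) + jωC
Y = (0 − j0.00204) S
|Y| = 0.00204 S → |Z| = 1/|Y| = 490 Ω, ∠Z = −∠Y = 90.0°
I = V/|Z| = 2.66/490 = 5.43 mA

5.43 mA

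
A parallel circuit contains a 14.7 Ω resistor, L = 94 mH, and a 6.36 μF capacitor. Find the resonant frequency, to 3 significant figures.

ω₀ = 1/√(LC) = 1/√(0.094 × 6.36e-06) = 1293 rad/s
f₀ = ω₀/(2π) = 206 Hz

206 Hz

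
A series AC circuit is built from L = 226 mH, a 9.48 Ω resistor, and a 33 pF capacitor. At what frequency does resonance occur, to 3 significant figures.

58.3 kHz

ω₀ = 1/√(LC) = 1/√(0.226 × 3.3e-11) = 366200 rad/s
f₀ = ω₀/(2π) = 58.3 kHz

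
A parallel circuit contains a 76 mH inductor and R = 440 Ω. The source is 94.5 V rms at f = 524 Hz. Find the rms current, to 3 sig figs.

434 mA

ω = 2πf = 3292 rad/s
X_L = ωL = 250 Ω
Parallel: admittances add. Y = 1/R + 1/(jωL)
Y = (0.00227 − j0.00400) S
|Y| = 0.00460 S → |Z| = 1/|Y| = 218 Ω, ∠Z = −∠Y = 60.4°
I = V/|Z| = 94.5/218 = 434 mA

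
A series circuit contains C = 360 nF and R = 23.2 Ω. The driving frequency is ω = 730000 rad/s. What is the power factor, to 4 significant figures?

X_C = 1/(ωC) = 3.805 Ω
Z = 23.20 − j3.805 Ω
|Z| = √(23.20² + 3.805²) = 23.51 Ω
∠Z = arctan(-3.805/23.20) = -9.315°
cos φ = cos(-9.315°) = 0.9868

0.9868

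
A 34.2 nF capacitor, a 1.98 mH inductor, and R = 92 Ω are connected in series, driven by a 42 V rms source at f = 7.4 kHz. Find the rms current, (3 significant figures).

ω = 2πf = 46500 rad/s
X_L = ωL = 92.1 Ω
X_C = 1/(ωC) = 629 Ω
Net reactance X = X_L − X_C = -537 Ω
Z = 92.0 − j537 Ω
|Z| = √(92.0² + 537²) = 545 Ω
I = V/|Z| = 42/545 = 77.1 mA

77.1 mA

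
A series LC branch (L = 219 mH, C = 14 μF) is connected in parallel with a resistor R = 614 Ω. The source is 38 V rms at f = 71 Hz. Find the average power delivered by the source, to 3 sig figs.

ω = 2πf = 446.1 rad/s
X_L = ωL = 97.7 Ω
X_C = 1/(ωC) = 160 Ω
Branch 1: Z₁ = R = 614 Ω
Branch 2 (series LC): Z₂ = j(X_L − X_C) = −j62.4 Ω
Parallel: Z = Z₁Z₂/(Z₁+Z₂), |Z| = 62.1 Ω, ∠Z = -84.2°
I = V/|Z| = 612 mA
P = VI cos φ = 38 × 0.612 × cos(-84.2°) = 2.35 W

2.35 W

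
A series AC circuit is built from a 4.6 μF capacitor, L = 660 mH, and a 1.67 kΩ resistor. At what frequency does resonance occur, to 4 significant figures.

91.34 Hz

ω₀ = 1/√(LC) = 1/√(0.66 × 4.6e-06) = 573.9 rad/s
f₀ = ω₀/(2π) = 91.34 Hz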